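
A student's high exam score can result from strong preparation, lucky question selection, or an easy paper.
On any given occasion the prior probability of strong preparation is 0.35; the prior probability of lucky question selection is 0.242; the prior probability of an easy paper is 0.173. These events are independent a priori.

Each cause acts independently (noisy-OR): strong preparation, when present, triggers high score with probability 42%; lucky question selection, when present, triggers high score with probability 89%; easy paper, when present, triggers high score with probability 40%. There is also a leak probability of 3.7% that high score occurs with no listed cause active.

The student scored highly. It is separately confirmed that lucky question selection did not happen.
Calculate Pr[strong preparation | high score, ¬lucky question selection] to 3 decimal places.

Under noisy-OR, P(high score | causes) = 1 − (1−0.037)·∏(1−qᵢ) over the active causes.
By total probability over the 4 (strong preparation, easy paper) configurations:
  P(high score | ¬lucky question selection) = 0.037*0.65*0.827 + 0.4222*0.65*0.173 + 0.44146*0.35*0.827 + 0.664876*0.35*0.173
        = 0.019889 + 0.047476 + 0.127781 + 0.040258 = 0.235404
Configurations with strong preparation contribute 0.168039, so
  P(strong preparation | high score, ¬lucky question selection) = 0.168039 / 0.235404 ≈ 0.714

Pr[strong preparation | high score, ¬lucky question selection] ≈ 0.714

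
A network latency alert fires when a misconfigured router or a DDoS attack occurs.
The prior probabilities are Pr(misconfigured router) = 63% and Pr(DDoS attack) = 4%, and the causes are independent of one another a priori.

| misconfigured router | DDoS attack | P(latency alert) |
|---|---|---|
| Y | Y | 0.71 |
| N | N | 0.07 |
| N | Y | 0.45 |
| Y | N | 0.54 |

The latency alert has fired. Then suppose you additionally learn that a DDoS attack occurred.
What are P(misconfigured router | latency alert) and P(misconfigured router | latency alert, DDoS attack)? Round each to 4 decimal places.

P(misconfigured router | latency alert) ≈ 0.9162; P(misconfigured router | latency alert, DDoS attack) ≈ 0.7287

P(latency alert) = 0.07·0.37·0.96 + 0.45·0.37·0.04 + 0.54·0.63·0.96 + 0.71·0.63·0.04 = 0.024864 + 0.006660 + 0.326592 + 0.017892 = 0.376008
Restricting to configurations with misconfigured router present: 0.326592 + 0.017892 = 0.344484.
P(misconfigured router | latency alert) = 0.344484 / 0.376008 ≈ 0.9162

Now condition on the additional information:
Sum P(latency alert|·) weighted by the priors over both values of misconfigured router:
  P(latency alert | DDoS attack) = 0.45×0.37 + 0.71×0.63
        = 0.166500 + 0.447300 = 0.613800
The terms with misconfigured router present sum to 0.447300, so
  P(misconfigured router | latency alert, DDoS attack) = 0.447300 / 0.613800 ≈ 0.7287
Conditioning on DDoS attack lowers the posterior on misconfigured router: the classic explaining-away effect in a common-effect structure.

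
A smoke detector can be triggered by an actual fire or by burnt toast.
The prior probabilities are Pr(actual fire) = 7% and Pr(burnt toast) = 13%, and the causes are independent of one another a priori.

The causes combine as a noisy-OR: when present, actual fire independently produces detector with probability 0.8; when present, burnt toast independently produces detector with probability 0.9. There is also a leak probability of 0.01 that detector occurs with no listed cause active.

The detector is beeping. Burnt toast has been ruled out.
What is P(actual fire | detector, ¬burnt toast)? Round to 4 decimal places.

P(actual fire | detector, ¬burnt toast) ≈ 0.8579

Under noisy-OR, P(detector | causes) = 1 − (1−0.01)·∏(1−qᵢ) over the active causes.
Sum P(detector|·) weighted by the priors over both values of actual fire:
  P(detector | ¬burnt toast) = 0.01×0.93 + 0.802×0.07
        = 0.009300 + 0.056140 = 0.065440
Keeping only the actual fire-present terms gives 0.056140, so
  P(actual fire | detector, ¬burnt toast) = 0.056140 / 0.065440 ≈ 0.8579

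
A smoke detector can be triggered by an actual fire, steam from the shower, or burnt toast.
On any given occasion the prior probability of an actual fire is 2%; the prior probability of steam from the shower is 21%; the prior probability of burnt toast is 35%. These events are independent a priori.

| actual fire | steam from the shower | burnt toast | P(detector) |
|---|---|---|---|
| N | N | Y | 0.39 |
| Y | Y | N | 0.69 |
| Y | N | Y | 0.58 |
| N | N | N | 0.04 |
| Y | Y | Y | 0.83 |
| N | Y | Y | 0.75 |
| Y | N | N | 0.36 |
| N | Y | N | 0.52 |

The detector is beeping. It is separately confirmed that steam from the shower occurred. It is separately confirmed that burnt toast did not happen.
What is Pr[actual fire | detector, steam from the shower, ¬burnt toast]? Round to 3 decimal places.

Pr[actual fire | detector, steam from the shower, ¬burnt toast] ≈ 0.026

By total probability over both values of actual fire:
  P(detector | steam from the shower, ¬burnt toast) = 0.52·0.98 + 0.69·0.02
        = 0.509600 + 0.013800 = 0.523400
Keeping only the actual fire-present terms gives 0.013800, so
  P(actual fire | detector, steam from the shower, ¬burnt toast) = 0.013800 / 0.523400 ≈ 0.026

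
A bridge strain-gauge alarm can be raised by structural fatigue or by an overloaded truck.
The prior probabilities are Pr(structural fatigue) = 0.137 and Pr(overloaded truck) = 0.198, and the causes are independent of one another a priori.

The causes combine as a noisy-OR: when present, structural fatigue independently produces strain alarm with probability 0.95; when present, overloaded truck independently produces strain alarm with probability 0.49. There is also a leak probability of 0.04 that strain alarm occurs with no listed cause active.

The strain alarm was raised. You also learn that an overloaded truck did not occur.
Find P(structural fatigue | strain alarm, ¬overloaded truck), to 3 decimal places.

Under noisy-OR, P(strain alarm | causes) = 1 − (1−0.04)·∏(1−qᵢ) over the active causes.
P(strain alarm | ¬overloaded truck) = 0.04×0.863 + 0.952×0.137 = 0.034520 + 0.130424 = 0.164944
The structural fatigue-present share is 0.952×0.137 = 0.130424.
Hence the posterior is 0.130424/0.164944 ≈ 0.791.

P(structural fatigue | strain alarm, ¬overloaded truck) ≈ 0.791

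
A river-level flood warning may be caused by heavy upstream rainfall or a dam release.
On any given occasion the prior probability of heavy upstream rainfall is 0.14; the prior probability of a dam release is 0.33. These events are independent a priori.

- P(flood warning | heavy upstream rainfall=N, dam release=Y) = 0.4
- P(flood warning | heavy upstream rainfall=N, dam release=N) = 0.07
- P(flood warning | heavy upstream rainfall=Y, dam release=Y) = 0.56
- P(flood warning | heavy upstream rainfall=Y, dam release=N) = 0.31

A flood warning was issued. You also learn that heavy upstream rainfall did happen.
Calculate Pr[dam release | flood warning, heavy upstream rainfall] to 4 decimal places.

Sum P(flood warning|·) weighted by the priors over both values of dam release:
  P(flood warning | heavy upstream rainfall) = 0.31*0.67 + 0.56*0.33
        = 0.207700 + 0.184800 = 0.392500
Configurations with dam release contribute 0.184800, so
  P(dam release | flood warning, heavy upstream rainfall) = 0.184800 / 0.392500 ≈ 0.4708

Pr[dam release | flood warning, heavy upstream rainfall] ≈ 0.4708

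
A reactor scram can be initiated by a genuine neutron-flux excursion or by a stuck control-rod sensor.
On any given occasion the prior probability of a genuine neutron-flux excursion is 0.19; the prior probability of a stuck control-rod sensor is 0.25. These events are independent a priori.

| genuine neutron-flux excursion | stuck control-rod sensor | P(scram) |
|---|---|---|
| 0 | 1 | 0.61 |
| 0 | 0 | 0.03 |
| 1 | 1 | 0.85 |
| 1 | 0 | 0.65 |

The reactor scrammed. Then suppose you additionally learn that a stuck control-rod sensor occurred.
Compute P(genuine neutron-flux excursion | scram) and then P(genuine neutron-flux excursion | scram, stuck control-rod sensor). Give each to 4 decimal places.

P(scram) = 0.03×0.81×0.75 + 0.61×0.81×0.25 + 0.65×0.19×0.75 + 0.85×0.19×0.25 = 0.018225 + 0.123525 + 0.092625 + 0.040375 = 0.274750
Of this, 0.133000 comes from 0.092625 + 0.040375 (the genuine neutron-flux excursion=true cases).
So P(genuine neutron-flux excursion | scram) = 0.133000/0.274750 ≈ 0.4841.

With the extra evidence:
P(scram | stuck control-rod sensor) = 0.61*0.81 + 0.85*0.19 = 0.494100 + 0.161500 = 0.655600
The genuine neutron-flux excursion-present share is 0.85*0.19 = 0.161500.
P(genuine neutron-flux excursion | scram, stuck control-rod sensor) = 0.161500 / 0.655600 ≈ 0.2463

P(genuine neutron-flux excursion | scram) ≈ 0.4841; P(genuine neutron-flux excursion | scram, stuck control-rod sensor) ≈ 0.2463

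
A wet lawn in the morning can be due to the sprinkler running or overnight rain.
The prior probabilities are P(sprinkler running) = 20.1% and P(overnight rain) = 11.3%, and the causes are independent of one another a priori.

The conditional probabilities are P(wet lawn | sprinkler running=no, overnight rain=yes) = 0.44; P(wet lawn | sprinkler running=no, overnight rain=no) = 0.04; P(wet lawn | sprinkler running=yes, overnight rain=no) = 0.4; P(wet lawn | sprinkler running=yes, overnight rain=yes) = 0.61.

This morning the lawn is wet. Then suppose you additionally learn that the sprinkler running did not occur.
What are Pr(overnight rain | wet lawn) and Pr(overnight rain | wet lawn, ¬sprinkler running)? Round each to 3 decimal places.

P(wet lawn) = 0.04·0.799·0.887 + 0.44·0.799·0.113 + 0.4·0.201·0.887 + 0.61·0.201·0.113 = 0.028349 + 0.039726 + 0.071315 + 0.013855 = 0.153245
Of this, 0.053581 comes from 0.039726 + 0.013855 (the overnight rain=true cases).
P(overnight rain | wet lawn) = 0.053581 / 0.153245 ≈ 0.350

Now also conditioning on sprinkler running≠true:
By total probability over both values of overnight rain:
  P(wet lawn | ¬sprinkler running) = 0.04*0.887 + 0.44*0.113
        = 0.035480 + 0.049720 = 0.085200
Configurations with overnight rain contribute 0.049720, so
  P(overnight rain | wet lawn, ¬sprinkler running) = 0.049720 / 0.085200 ≈ 0.584
Ruling out sprinkler running raises the posterior on overnight rain — the flip side of explaining away.

Pr(overnight rain | wet lawn) ≈ 0.350; Pr(overnight rain | wet lawn, ¬sprinkler running) ≈ 0.584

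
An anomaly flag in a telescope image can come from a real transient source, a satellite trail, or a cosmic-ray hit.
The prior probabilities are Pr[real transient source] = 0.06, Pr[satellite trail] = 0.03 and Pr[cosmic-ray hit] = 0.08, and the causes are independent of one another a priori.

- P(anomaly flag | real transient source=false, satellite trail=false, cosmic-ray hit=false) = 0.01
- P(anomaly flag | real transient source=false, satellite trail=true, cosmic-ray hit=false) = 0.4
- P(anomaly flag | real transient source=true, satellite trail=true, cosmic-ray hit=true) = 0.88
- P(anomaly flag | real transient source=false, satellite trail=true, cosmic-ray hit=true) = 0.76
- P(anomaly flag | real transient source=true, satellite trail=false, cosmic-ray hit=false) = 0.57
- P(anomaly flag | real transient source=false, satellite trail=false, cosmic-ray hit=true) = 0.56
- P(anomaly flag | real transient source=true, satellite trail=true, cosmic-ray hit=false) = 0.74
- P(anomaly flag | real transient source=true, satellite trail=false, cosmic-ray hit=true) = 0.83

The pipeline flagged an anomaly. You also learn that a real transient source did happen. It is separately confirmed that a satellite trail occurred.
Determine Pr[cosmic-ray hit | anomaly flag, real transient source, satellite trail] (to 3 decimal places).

Pr[cosmic-ray hit | anomaly flag, real transient source, satellite trail] ≈ 0.094

P(anomaly flag | real transient source, satellite trail) = 0.74*0.92 + 0.88*0.08 = 0.680800 + 0.070400 = 0.751200
Of this, 0.070400 comes from 0.88*0.08 (the cosmic-ray hit=true cases).
P(cosmic-ray hit | anomaly flag, real transient source, satellite trail) = 0.070400 / 0.751200 ≈ 0.094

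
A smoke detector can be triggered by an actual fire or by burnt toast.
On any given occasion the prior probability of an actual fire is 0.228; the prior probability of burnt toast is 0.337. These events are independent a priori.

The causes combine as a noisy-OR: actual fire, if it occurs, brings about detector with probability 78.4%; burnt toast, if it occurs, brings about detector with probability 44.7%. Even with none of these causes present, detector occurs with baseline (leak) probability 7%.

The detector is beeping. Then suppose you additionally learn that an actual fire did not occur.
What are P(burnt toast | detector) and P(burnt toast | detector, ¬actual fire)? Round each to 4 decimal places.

P(burnt toast | detector) ≈ 0.5541; P(burnt toast | detector, ¬actual fire) ≈ 0.7791

Under noisy-OR, P(detector | causes) = 1 − (1−0.07)·∏(1−qᵢ) over the active causes.
Numerator (weight on configurations with burnt toast): 0.126364 + 0.068301 = 0.194665
The normalizing constant is 0.07×0.772×0.663 + 0.48571×0.772×0.337 + 0.79912×0.228×0.663 + 0.888913×0.228×0.337 = 0.351292
Posterior = 0.194665 / 0.351292 ≈ 0.5541

With the extra evidence:
Sum P(detector|·) weighted by the priors over both values of burnt toast:
  P(detector | ¬actual fire) = 0.07*0.663 + 0.48571*0.337
        = 0.046410 + 0.163684 = 0.210094
The terms with burnt toast present sum to 0.163684, so
  P(burnt toast | detector, ¬actual fire) = 0.163684 / 0.210094 ≈ 0.7791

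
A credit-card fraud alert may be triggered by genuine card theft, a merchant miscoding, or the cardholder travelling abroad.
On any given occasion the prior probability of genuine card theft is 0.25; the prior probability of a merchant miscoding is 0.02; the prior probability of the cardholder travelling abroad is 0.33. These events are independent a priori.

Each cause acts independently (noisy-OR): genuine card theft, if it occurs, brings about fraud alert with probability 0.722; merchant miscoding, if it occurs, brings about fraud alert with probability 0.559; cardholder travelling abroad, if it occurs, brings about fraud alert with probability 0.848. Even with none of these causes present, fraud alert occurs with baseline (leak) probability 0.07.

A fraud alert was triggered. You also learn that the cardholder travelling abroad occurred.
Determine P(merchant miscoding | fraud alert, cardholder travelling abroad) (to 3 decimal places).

Under noisy-OR, P(fraud alert | causes) = 1 − (1−0.07)·∏(1−qᵢ) over the active causes.
Weight on merchant miscoding=true, given the evidence: 0.014065 + 0.004913 = 0.018978
Normalizer over all consistent configurations: 0.85864×0.75×0.98 + 0.93766×0.75×0.02 + 0.960702×0.25×0.98 + 0.98267×0.25×0.02 = 0.885450
P(merchant miscoding | fraud alert, cardholder travelling abroad) = 0.018978/0.885450 ≈ 0.021

P(merchant miscoding | fraud alert, cardholder travelling abroad) ≈ 0.021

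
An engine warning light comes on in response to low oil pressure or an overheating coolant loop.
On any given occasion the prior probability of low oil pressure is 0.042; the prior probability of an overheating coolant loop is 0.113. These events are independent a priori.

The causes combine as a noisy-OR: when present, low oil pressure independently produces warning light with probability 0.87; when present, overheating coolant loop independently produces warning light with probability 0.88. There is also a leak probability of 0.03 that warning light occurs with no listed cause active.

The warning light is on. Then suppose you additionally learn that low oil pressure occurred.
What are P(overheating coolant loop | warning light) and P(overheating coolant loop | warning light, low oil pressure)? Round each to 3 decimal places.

P(overheating coolant loop | warning light) ≈ 0.633; P(overheating coolant loop | warning light, low oil pressure) ≈ 0.126

Under noisy-OR, P(warning light | causes) = 1 − (1−0.03)·∏(1−qᵢ) over the active causes.
Enumerate the 4 (low oil pressure, overheating coolant loop) configurations and weight by the priors:
  P(warning light) = 0.03*0.958*0.887 + 0.8836*0.958*0.113 + 0.8739*0.042*0.887 + 0.984868*0.042*0.113
        = 0.025492 + 0.095653 + 0.032556 + 0.004674 = 0.158375
Configurations with overheating coolant loop contribute 0.100327, so
  P(overheating coolant loop | warning light) = 0.100327 / 0.158375 ≈ 0.633

With the extra evidence:
By total probability over both values of overheating coolant loop:
  P(warning light | low oil pressure) = 0.8739×0.887 + 0.984868×0.113
        = 0.775149 + 0.111290 = 0.886439
Keeping only the overheating coolant loop-present terms gives 0.111290, so
  P(overheating coolant loop | warning light, low oil pressure) = 0.111290 / 0.886439 ≈ 0.126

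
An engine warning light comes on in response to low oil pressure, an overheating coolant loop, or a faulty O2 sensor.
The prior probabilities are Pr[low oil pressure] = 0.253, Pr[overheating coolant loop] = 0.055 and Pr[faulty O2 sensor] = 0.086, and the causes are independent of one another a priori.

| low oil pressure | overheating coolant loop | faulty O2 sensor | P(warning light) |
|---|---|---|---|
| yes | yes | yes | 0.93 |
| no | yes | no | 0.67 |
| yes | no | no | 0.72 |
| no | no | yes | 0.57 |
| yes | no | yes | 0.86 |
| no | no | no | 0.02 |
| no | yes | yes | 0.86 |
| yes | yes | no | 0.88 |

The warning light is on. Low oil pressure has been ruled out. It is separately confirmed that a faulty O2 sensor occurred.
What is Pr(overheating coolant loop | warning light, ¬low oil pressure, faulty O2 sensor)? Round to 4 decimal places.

By total probability over both values of overheating coolant loop:
  P(warning light | ¬low oil pressure, faulty O2 sensor) = 0.57×0.945 + 0.86×0.055
        = 0.538650 + 0.047300 = 0.585950
Keeping only the overheating coolant loop-present terms gives 0.047300, so
  P(overheating coolant loop | warning light, ¬low oil pressure, faulty O2 sensor) = 0.047300 / 0.585950 ≈ 0.0807

Pr(overheating coolant loop | warning light, ¬low oil pressure, faulty O2 sensor) ≈ 0.0807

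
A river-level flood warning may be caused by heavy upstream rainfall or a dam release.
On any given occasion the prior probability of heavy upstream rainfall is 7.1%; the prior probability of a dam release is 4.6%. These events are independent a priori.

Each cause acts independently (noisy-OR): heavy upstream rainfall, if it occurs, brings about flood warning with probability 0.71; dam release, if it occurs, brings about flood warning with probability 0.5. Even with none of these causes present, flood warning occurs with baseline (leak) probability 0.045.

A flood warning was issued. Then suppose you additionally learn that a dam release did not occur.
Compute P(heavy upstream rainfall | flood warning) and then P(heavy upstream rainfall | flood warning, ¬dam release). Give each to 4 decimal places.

Under noisy-OR, P(flood warning | causes) = 1 − (1−0.045)·∏(1−qᵢ) over the active causes.
Weight on heavy upstream rainfall=true, given the evidence: 0.048975 + 0.002814 = 0.051789
The normalizing constant is 0.045*0.929*0.954 + 0.5225*0.929*0.046 + 0.72305*0.071*0.954 + 0.861525*0.071*0.046 = 0.114000
Posterior = 0.051789 / 0.114000 ≈ 0.4543

Now also conditioning on dam release≠true:
Sum P(flood warning|·) weighted by the priors over both values of heavy upstream rainfall:
  P(flood warning | ¬dam release) = 0.045×0.929 + 0.72305×0.071
        = 0.041805 + 0.051337 = 0.093142
The terms with heavy upstream rainfall present sum to 0.051337, so
  P(heavy upstream rainfall | flood warning, ¬dam release) = 0.051337 / 0.093142 ≈ 0.5512

P(heavy upstream rainfall | flood warning) ≈ 0.4543; P(heavy upstream rainfall | flood warning, ¬dam release) ≈ 0.5512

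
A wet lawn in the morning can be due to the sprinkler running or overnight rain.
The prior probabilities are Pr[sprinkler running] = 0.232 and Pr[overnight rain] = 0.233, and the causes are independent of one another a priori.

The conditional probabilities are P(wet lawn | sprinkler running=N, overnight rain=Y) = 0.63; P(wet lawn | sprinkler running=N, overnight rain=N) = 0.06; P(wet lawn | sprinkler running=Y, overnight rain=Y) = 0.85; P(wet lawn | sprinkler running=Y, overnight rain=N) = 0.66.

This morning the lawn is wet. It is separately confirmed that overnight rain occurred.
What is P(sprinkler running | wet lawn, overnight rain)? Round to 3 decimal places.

P(sprinkler running | wet lawn, overnight rain) ≈ 0.290

P(wet lawn | overnight rain) = 0.63*0.768 + 0.85*0.232 = 0.483840 + 0.197200 = 0.681040
The sprinkler running-present share is 0.85*0.232 = 0.197200.
So P(sprinkler running | wet lawn, overnight rain) = 0.197200/0.681040 ≈ 0.290.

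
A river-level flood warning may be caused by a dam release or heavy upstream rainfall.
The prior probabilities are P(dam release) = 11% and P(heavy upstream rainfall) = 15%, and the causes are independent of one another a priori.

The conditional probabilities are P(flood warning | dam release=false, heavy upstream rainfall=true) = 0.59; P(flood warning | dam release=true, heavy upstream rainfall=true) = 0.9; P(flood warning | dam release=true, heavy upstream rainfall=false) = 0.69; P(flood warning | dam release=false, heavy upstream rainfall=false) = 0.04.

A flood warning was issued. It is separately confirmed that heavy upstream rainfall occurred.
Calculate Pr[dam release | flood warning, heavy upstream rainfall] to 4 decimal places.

Pr[dam release | flood warning, heavy upstream rainfall] ≈ 0.1586

P(flood warning | heavy upstream rainfall) = 0.59*0.89 + 0.9*0.11 = 0.525100 + 0.099000 = 0.624100
The dam release-present share is 0.9*0.11 = 0.099000.
Hence the posterior is 0.099000/0.624100 ≈ 0.1586.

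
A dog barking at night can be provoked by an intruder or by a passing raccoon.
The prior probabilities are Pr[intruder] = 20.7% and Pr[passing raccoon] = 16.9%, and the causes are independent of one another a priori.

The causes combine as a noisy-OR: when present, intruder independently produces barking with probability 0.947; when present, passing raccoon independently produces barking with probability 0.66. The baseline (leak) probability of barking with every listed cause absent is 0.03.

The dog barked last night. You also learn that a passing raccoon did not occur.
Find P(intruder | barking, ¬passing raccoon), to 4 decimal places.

Under noisy-OR, P(barking | causes) = 1 − (1−0.03)·∏(1−qᵢ) over the active causes.
P(barking | ¬passing raccoon) = 0.03·0.793 + 0.94859·0.207 = 0.023790 + 0.196358 = 0.220148
Restricting to configurations with intruder present: 0.94859·0.207 = 0.196358.
P(intruder | barking, ¬passing raccoon) = 0.196358 / 0.220148 ≈ 0.8919

P(intruder | barking, ¬passing raccoon) ≈ 0.8919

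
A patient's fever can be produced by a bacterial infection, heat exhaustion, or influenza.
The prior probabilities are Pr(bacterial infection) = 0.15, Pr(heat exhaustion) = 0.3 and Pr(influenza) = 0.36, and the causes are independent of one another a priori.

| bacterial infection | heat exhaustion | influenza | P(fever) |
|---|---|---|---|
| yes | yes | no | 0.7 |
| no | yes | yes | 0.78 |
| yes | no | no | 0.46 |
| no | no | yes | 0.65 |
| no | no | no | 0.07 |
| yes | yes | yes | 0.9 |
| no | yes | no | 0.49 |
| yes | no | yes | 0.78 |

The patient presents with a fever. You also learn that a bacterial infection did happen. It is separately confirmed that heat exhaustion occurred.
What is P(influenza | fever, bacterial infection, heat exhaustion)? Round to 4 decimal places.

For the numerator, keep only influenza=true terms: 0.9×0.36 = 0.324000
Denominator P(fever | bacterial infection, heat exhaustion): 0.7×0.64 + 0.9×0.36 = 0.772000
P(influenza | fever, bacterial infection, heat exhaustion) = 0.324000/0.772000 ≈ 0.4197

P(influenza | fever, bacterial infection, heat exhaustion) ≈ 0.4197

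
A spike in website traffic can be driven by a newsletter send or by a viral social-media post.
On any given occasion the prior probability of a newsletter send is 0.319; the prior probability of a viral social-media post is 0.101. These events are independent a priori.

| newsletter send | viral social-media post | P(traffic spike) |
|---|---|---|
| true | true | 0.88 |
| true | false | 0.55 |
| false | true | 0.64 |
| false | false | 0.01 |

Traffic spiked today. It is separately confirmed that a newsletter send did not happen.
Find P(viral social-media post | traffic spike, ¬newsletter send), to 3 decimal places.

P(viral social-media post | traffic spike, ¬newsletter send) ≈ 0.878

P(traffic spike | ¬newsletter send) = 0.01*0.899 + 0.64*0.101 = 0.008990 + 0.064640 = 0.073630
Of this, 0.064640 comes from 0.64*0.101 (the viral social-media post=true cases).
Hence the posterior is 0.064640/0.073630 ≈ 0.878.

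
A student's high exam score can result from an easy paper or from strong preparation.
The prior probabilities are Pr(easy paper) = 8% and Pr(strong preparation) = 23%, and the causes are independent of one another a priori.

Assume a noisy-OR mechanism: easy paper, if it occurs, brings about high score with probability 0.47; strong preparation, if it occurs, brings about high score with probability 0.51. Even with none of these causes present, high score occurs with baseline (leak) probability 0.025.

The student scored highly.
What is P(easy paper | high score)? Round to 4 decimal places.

Under noisy-OR, P(high score | causes) = 1 − (1−0.025)·∏(1−qᵢ) over the active causes.
Sum P(high score|·) weighted by the priors over the 4 (easy paper, strong preparation) configurations:
  P(high score) = 0.025*0.92*0.77 + 0.52225*0.92*0.23 + 0.48325*0.08*0.77 + 0.746792*0.08*0.23
        = 0.017710 + 0.110508 + 0.029768 + 0.013741 = 0.171727
Configurations with easy paper contribute 0.043509, so
  P(easy paper | high score) = 0.043509 / 0.171727 ≈ 0.2534

P(easy paper | high score) ≈ 0.2534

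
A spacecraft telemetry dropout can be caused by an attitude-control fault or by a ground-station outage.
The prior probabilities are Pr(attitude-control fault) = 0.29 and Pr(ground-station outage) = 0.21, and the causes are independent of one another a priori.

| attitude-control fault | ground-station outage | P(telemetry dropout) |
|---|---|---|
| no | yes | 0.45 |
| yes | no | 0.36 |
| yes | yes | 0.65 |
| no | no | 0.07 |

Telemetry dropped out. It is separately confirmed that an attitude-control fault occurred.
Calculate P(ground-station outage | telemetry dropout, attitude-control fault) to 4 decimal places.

P(ground-station outage | telemetry dropout, attitude-control fault) ≈ 0.3243

P(telemetry dropout | attitude-control fault) = 0.36×0.79 + 0.65×0.21 = 0.284400 + 0.136500 = 0.420900
Of this, 0.136500 comes from 0.65×0.21 (the ground-station outage=true cases).
Hence the posterior is 0.136500/0.420900 ≈ 0.3243.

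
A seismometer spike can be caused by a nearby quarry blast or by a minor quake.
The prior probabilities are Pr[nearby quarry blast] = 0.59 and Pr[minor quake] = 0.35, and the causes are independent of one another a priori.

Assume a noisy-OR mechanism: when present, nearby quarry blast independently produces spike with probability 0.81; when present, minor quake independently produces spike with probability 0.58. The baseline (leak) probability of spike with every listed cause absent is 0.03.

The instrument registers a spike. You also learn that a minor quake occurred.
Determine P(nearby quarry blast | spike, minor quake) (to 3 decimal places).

P(nearby quarry blast | spike, minor quake) ≈ 0.691

Under noisy-OR, P(spike | causes) = 1 − (1−0.03)·∏(1−qᵢ) over the active causes.
For the numerator, keep only nearby quarry blast=true terms: 0.922594×0.59 = 0.544330
The normalizing constant is 0.5926×0.41 + 0.922594×0.59 = 0.787296
P(nearby quarry blast | spike, minor quake) = 0.544330/0.787296 ≈ 0.691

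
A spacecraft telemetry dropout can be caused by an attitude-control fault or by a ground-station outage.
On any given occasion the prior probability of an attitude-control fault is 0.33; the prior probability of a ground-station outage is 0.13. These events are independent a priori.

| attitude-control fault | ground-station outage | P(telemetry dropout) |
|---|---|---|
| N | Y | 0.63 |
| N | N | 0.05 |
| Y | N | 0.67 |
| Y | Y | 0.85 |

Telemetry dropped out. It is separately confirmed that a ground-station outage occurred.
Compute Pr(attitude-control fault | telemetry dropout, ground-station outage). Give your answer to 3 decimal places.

Enumerate both values of attitude-control fault and weight by the priors:
  P(telemetry dropout | ground-station outage) = 0.63*0.67 + 0.85*0.33
        = 0.422100 + 0.280500 = 0.702600
The terms with attitude-control fault present sum to 0.280500, so
  P(attitude-control fault | telemetry dropout, ground-station outage) = 0.280500 / 0.702600 ≈ 0.399

Pr(attitude-control fault | telemetry dropout, ground-station outage) ≈ 0.399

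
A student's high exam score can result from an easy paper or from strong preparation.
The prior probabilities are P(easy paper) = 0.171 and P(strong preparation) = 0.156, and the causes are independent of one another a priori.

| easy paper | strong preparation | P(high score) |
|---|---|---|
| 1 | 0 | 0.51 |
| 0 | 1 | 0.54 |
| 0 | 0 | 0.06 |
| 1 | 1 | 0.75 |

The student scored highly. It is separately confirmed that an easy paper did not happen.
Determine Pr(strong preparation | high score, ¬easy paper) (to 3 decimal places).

Weight on strong preparation=true, given the evidence: 0.54·0.156 = 0.084240
Normalizer over all consistent configurations: 0.06·0.844 + 0.54·0.156 = 0.134880
P(strong preparation | high score, ¬easy paper) = 0.084240/0.134880 ≈ 0.625

Pr(strong preparation | high score, ¬easy paper) ≈ 0.625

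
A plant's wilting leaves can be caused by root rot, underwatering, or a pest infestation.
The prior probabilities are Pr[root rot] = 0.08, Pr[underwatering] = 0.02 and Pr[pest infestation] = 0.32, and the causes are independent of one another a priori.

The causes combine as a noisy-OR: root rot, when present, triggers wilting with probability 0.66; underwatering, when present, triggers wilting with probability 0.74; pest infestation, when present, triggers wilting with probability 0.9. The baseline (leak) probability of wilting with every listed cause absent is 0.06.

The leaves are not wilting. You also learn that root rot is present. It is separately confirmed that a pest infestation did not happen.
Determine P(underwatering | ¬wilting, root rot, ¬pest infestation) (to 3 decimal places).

Under noisy-OR, P(wilting | causes) = 1 − (1−0.06)·∏(1−qᵢ) over the active causes.
P(¬wilting | root rot, ¬pest infestation) = 0.3196*0.98 + 0.083096*0.02 = 0.313208 + 0.001662 = 0.314870
The underwatering-present share is 0.083096*0.02 = 0.001662.
Hence the posterior is 0.001662/0.314870 ≈ 0.005.

P(underwatering | ¬wilting, root rot, ¬pest infestation) ≈ 0.005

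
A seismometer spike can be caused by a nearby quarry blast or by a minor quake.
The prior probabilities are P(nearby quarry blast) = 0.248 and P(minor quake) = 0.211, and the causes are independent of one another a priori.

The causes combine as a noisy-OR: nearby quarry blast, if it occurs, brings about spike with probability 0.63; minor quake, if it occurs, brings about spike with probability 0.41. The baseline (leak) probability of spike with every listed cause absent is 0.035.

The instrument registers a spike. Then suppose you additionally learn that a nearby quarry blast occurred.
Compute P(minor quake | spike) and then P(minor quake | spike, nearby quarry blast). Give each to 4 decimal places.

Under noisy-OR, P(spike | causes) = 1 − (1−0.035)·∏(1−qᵢ) over the active causes.
For the numerator, keep only minor quake=true terms: 0.068332 + 0.041305 = 0.109637
The normalizing constant is 0.035*0.752*0.789 + 0.43065*0.752*0.211 + 0.64295*0.248*0.789 + 0.789341*0.248*0.211 = 0.256210
P(minor quake | spike) = 0.109637/0.256210 ≈ 0.4279

Now condition on the additional information:
By total probability over both values of minor quake:
  P(spike | nearby quarry blast) = 0.64295*0.789 + 0.789341*0.211
        = 0.507288 + 0.166551 = 0.673839
Configurations with minor quake contribute 0.166551, so
  P(minor quake | spike, nearby quarry blast) = 0.166551 / 0.673839 ≈ 0.2472
This is intercausal reasoning (explaining away): once nearby quarry blast accounts for the spike, minor quake becomes less likely.

P(minor quake | spike) ≈ 0.4279; P(minor quake | spike, nearby quarry blast) ≈ 0.2472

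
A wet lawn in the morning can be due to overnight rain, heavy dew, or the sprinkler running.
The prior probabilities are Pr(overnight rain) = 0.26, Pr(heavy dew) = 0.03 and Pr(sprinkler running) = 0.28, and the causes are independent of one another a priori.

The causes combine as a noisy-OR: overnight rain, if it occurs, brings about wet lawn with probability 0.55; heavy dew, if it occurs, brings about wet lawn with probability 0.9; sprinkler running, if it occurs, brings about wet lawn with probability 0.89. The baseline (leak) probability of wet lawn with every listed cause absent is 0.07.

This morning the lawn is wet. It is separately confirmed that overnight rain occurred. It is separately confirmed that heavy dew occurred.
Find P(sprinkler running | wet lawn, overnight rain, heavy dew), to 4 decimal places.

P(sprinkler running | wet lawn, overnight rain, heavy dew) ≈ 0.2878

Under noisy-OR, P(wet lawn | causes) = 1 − (1−0.07)·∏(1−qᵢ) over the active causes.
Numerator (weight on configurations with sprinkler running): 0.995397*0.28 = 0.278711
Normalizer over all consistent configurations: 0.95815*0.72 + 0.995397*0.28 = 0.968579
P(sprinkler running | wet lawn, overnight rain, heavy dew) = 0.278711/0.968579 ≈ 0.2878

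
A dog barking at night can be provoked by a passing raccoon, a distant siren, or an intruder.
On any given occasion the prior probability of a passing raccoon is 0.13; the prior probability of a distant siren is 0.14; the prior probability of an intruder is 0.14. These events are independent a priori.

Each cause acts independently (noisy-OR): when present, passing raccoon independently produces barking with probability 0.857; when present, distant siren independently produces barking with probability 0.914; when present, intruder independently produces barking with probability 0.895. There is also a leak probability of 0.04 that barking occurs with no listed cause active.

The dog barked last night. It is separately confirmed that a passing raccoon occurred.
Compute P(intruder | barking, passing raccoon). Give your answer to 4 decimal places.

P(intruder | barking, passing raccoon) ≈ 0.1544

Under noisy-OR, P(barking | causes) = 1 − (1−0.04)·∏(1−qᵢ) over the active causes.
For the numerator, keep only intruder=true terms: 0.118665 + 0.019576 = 0.138241
Denominator P(barking | passing raccoon): 0.86272·0.86·0.86 + 0.985586·0.86·0.14 + 0.988194·0.14·0.86 + 0.99876·0.14·0.14 = 0.895288
P(intruder | barking, passing raccoon) = 0.138241/0.895288 ≈ 0.1544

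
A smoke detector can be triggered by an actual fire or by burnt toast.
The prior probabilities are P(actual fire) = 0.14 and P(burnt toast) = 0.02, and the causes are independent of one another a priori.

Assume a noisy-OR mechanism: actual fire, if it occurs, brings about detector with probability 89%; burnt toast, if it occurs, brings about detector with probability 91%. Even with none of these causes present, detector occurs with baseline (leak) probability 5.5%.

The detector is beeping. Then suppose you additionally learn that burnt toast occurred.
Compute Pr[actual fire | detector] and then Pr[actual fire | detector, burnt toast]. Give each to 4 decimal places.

Pr[actual fire | detector] ≈ 0.6694; Pr[actual fire | detector, burnt toast] ≈ 0.1498

Under noisy-OR, P(detector | causes) = 1 − (1−0.055)·∏(1−qᵢ) over the active causes.
Weight on actual fire=true, given the evidence: 0.122938 + 0.002774 = 0.125712
Denominator P(detector): 0.055·0.86·0.98 + 0.91495·0.86·0.02 + 0.89605·0.14·0.98 + 0.990645·0.14·0.02 = 0.187803
P(actual fire | detector) = 0.125712/0.187803 ≈ 0.6694

Now condition on the additional information:
Weight on actual fire=true, given the evidence: 0.990645×0.14 = 0.138690
The normalizing constant is 0.91495×0.86 + 0.990645×0.14 = 0.925547
Posterior = 0.138690 / 0.925547 ≈ 0.1498
This is intercausal reasoning (explaining away): once burnt toast accounts for the detector, actual fire becomes less likely.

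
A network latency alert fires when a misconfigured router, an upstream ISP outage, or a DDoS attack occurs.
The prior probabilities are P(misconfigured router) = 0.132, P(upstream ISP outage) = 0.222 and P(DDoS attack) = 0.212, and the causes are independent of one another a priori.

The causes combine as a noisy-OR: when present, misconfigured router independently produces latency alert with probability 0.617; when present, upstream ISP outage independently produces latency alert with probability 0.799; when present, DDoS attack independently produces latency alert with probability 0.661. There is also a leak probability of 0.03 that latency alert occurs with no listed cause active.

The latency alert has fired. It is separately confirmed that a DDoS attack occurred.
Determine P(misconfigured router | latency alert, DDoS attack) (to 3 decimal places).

P(misconfigured router | latency alert, DDoS attack) ≈ 0.157

Under noisy-OR, P(latency alert | causes) = 1 − (1−0.03)·∏(1−qᵢ) over the active causes.
P(latency alert | DDoS attack) = 0.67117·0.868·0.778 + 0.933905·0.868·0.222 + 0.874058·0.132·0.778 + 0.974686·0.132·0.222 = 0.453244 + 0.179960 + 0.089762 + 0.028562 = 0.751528
The misconfigured router-present share is 0.089762 + 0.028562 = 0.118324.
So P(misconfigured router | latency alert, DDoS attack) = 0.118324/0.751528 ≈ 0.157.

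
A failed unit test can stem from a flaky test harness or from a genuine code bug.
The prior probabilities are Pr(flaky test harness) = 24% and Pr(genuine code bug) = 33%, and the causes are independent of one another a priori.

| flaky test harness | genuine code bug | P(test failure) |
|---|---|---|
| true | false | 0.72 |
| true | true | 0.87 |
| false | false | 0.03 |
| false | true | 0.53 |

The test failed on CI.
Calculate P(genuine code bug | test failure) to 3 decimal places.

P(genuine code bug | test failure) ≈ 0.606

For the numerator, keep only genuine code bug=true terms: 0.132924 + 0.068904 = 0.201828
Normalizer over all consistent configurations: 0.03·0.76·0.67 + 0.53·0.76·0.33 + 0.72·0.24·0.67 + 0.87·0.24·0.33 = 0.332880
P(genuine code bug | test failure) = 0.201828/0.332880 ≈ 0.606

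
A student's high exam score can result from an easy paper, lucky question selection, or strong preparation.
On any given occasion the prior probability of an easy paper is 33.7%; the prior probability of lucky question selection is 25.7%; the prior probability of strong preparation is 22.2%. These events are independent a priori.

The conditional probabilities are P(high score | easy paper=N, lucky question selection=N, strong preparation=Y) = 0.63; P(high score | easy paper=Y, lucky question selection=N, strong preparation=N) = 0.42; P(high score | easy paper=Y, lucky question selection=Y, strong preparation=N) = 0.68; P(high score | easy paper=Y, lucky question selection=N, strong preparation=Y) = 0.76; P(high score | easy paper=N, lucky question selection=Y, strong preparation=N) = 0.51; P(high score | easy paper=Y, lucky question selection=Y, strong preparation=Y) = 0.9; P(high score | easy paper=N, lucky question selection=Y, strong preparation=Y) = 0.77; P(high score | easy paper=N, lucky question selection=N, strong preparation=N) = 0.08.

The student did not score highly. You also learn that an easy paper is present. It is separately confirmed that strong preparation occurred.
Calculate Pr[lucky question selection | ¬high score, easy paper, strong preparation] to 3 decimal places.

Sum P(¬high score|·) weighted by the priors over both values of lucky question selection:
  P(¬high score | easy paper, strong preparation) = 0.24·0.743 + 0.1·0.257
        = 0.178320 + 0.025700 = 0.204020
Configurations with lucky question selection contribute 0.025700, so
  P(lucky question selection | ¬high score, easy paper, strong preparation) = 0.025700 / 0.204020 ≈ 0.126

Pr[lucky question selection | ¬high score, easy paper, strong preparation] ≈ 0.126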